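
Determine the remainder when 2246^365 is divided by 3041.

By square-and-multiply:
365 in binary is 101101101, i.e. 365 = 256 + 64 + 32 + 8 + 4 + 1.
2246^1 ≡ 2246 (mod 3041)
2246^2 ≡ 2246^2 = 5044516 ≡ 2538 (mod 3041)
2246^4 ≡ 2538^2 = 6441444 ≡ 606 (mod 3041)
2246^8 ≡ 606^2 = 367236 ≡ 2316 (mod 3041)
2246^16 ≡ 2316^2 = 5363856 ≡ 2573 (mod 3041)
2246^32 ≡ 2573^2 = 6620329 ≡ 72 (mod 3041)
2246^64 ≡ 72^2 = 5184 ≡ 2143 (mod 3041)
2246^128 ≡ 2143^2 = 4592449 ≡ 539 (mod 3041)
2246^256 ≡ 539^2 = 290521 ≡ 1626 (mod 3041)
2246^365 = 2246^256 · 2246^64 · 2246^32 · 2246^8 · 2246^4 · 2246^1 ≡ 1626 · 2143 · 72 · 2316 · 606 · 2246 (mod 3041).
Accumulate the product:
1626 · 2143 = 3484518 ≡ 2573
2573 · 72 = 185256 ≡ 2796
2796 · 2316 = 6475536 ≡ 1247
1247 · 606 = 755682 ≡ 1514
1514 · 2246 = 3400444 ≡ 606

606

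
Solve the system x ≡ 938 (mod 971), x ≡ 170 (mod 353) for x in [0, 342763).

971⁻¹ mod 353: 971×4 ≡ 1 (mod 353), so 971⁻¹ ≡ 4.
x = 938 + 971×((170 − 938)×4 mod 353) = 938 + 971×105 = 102893.

102893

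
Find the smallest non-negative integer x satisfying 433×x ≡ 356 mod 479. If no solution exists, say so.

263

gcd(433, 479) = 1, so a unique solution mod 479 exists.
433⁻¹ ≡ 177 (mod 479).
x ≡ 177×356 ≡ 263 (mod 479).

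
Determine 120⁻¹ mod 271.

201

271 = 2×120 + 31
120 = 3×31 + 27
31 = 1×27 + 4
27 = 6×4 + 3
4 = 1×3 + 1
3 = 3×1 + 0
gcd(120, 271) = 1, so the inverse exists.
Back-substitute for 1:
1 = 1×4 − 1×3
  = −1×27 + 7×4
  = 7×31 − 8×27
  = −8×120 + 31×31
  = 31×271 − 70×120
So 120⁻¹ ≡ −70 ≡ 201 (mod 271).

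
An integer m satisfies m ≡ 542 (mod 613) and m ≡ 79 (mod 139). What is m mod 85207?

77780

613⁻¹ mod 139: 613·100 ≡ 1 (mod 139), so 613⁻¹ ≡ 100.
m = 542 + 613·((79 − 542)·100 mod 139) = 542 + 613·126 = 77780.
Check: 77780 mod 613 = 542, 77780 mod 139 = 79. ✓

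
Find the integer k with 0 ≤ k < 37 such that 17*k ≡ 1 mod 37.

37 = 2*17 + 3
17 = 5*3 + 2
3 = 1*2 + 1
2 = 2*1 + 0
gcd(17, 37) = 1, so the inverse exists.
Back-substitute for 1:
1 = 1*3 − 1*2
  = −1*17 + 6*3
  = 6*37 − 13*17
So 17⁻¹ ≡ −13 ≡ 24 (mod 37).

24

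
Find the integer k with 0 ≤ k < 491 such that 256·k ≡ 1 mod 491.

Run the extended Euclidean algorithm:
491 = 1*256 + 235
256 = 1*235 + 21
235 = 11*21 + 4
21 = 5*4 + 1
4 = 4*1 + 0
gcd(256, 491) = 1, so the inverse exists.
Back-substitute for 1:
1 = 1*21 − 5*4
  = −5*235 + 56*21
  = 56*256 − 61*235
  = −61*491 + 117*256
So 256⁻¹ ≡ 117 (mod 491).

117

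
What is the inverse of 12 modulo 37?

34

By the extended Euclidean algorithm:
37 = 3*12 + 1
12 = 12*1 + 0
gcd(12, 37) = 1, so the inverse exists.
Back-substitute for 1:
1 = 1*37 − 3*12
So 12⁻¹ ≡ −3 ≡ 34 (mod 37).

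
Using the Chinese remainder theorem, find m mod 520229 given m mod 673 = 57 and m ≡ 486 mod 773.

376937

673⁻¹ mod 773: 673·286 ≡ 1 (mod 773), so 673⁻¹ ≡ 286.
m = 57 + 673·((486 − 57)·286 mod 773) = 57 + 673·560 = 376937.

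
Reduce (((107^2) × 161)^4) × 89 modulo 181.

173

(107)^2 ≡ 46 (mod 181)
46 × 161 = 7406 ≡ 166 (mod 181)
(166)^4 ≡ 126 (mod 181)
126 × 89 = 11214 ≡ 173 (mod 181)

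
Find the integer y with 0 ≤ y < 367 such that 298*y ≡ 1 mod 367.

117

367 = 1×298 + 69
298 = 4×69 + 22
69 = 3×22 + 3
22 = 7×3 + 1
3 = 3×1 + 0
gcd(298, 367) = 1, so the inverse exists.
Back-substitute for 1:
1 = 1×22 − 7×3
  = −7×69 + 22×22
  = 22×298 − 95×69
  = −95×367 + 117×298
So 298⁻¹ ≡ 117 (mod 367).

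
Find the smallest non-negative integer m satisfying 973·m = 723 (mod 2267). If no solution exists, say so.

2093

gcd(973, 2267) = 1, so a unique solution mod 2267 exists.
973⁻¹ ≡ 2041 (mod 2267).
m ≡ 2041·723 ≡ 2093 (mod 2267).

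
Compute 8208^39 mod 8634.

888

Compute successive squares:
39 in binary is 100111, i.e. 39 = 32 + 4 + 2 + 1.
8208^1 ≡ 8208 (mod 8634)
8208^2 ≡ 8208^2 = 67371264 ≡ 162 (mod 8634)
8208^4 ≡ 162^2 = 26244 ≡ 342 (mod 8634)
8208^8 ≡ 342^2 = 116964 ≡ 4722 (mod 8634)
8208^16 ≡ 4722^2 = 22297284 ≡ 4296 (mod 8634)
8208^32 ≡ 4296^2 = 18455616 ≡ 4758 (mod 8634)
8208^39 = 8208^32 · 8208^4 · 8208^2 · 8208^1 ≡ 4758 · 342 · 162 · 8208 (mod 8634).
Accumulate the product:
4758 · 342 = 1627236 ≡ 4044
4044 · 162 = 655128 ≡ 7578
7578 · 8208 = 62200224 ≡ 888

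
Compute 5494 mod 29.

5494 = 189*29 + 13, so 5494 ≡ 13 (mod 29).

13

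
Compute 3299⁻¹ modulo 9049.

7395

9049 = 2·3299 + 2451
3299 = 1·2451 + 848
2451 = 2·848 + 755
848 = 1·755 + 93
755 = 8·93 + 11
93 = 8·11 + 5
11 = 2·5 + 1
5 = 5·1 + 0
gcd(3299, 9049) = 1, so the inverse exists.
Back-substitute for 1:
1 = 1·11 − 2·5
  = −2·93 + 17·11
  = 17·755 − 138·93
  = −138·848 + 155·755
  = 155·2451 − 448·848
  = −448·3299 + 603·2451
  = 603·9049 − 1654·3299
So 3299⁻¹ ≡ −1654 ≡ 7395 (mod 9049).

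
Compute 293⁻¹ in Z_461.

461 = 1·293 + 168
293 = 1·168 + 125
168 = 1·125 + 43
125 = 2·43 + 39
43 = 1·39 + 4
39 = 9·4 + 3
4 = 1·3 + 1
3 = 3·1 + 0
gcd(293, 461) = 1, so the inverse exists.
Back-substitute for 1:
1 = 1·4 − 1·3
  = −1·39 + 10·4
  = 10·43 − 11·39
  = −11·125 + 32·43
  = 32·168 − 43·125
  = −43·293 + 75·168
  = 75·461 − 118·293
So 293⁻¹ ≡ −118 ≡ 343 (mod 461).

343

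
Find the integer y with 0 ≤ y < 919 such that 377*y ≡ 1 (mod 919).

919 = 2*377 + 165
377 = 2*165 + 47
165 = 3*47 + 24
47 = 1*24 + 23
24 = 1*23 + 1
23 = 23*1 + 0
gcd(377, 919) = 1, so the inverse exists.
Back-substitute for 1:
1 = 1*24 − 1*23
  = −1*47 + 2*24
  = 2*165 − 7*47
  = −7*377 + 16*165
  = 16*919 − 39*377
So 377⁻¹ ≡ −39 ≡ 880 (mod 919).

880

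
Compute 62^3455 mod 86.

72

62^1 ≡ 62 (mod 86)
62^2 ≡ 62^2 = 3844 ≡ 60 (mod 86)
62^4 ≡ 60^2 = 3600 ≡ 74 (mod 86)
62^8 ≡ 74^2 = 5476 ≡ 58 (mod 86)
62^16 ≡ 58^2 = 3364 ≡ 10 (mod 86)
62^32 ≡ 10^2 = 100 ≡ 14 (mod 86)
62^64 ≡ 14^2 = 196 ≡ 24 (mod 86)
62^128 ≡ 24^2 = 576 ≡ 60 (mod 86)
62^256 ≡ 60^2 = 3600 ≡ 74 (mod 86)
62^512 ≡ 74^2 = 5476 ≡ 58 (mod 86)
62^1024 ≡ 58^2 = 3364 ≡ 10 (mod 86)
62^2048 ≡ 10^2 = 100 ≡ 14 (mod 86)
62^3455 = 62^2048 × 62^1024 × 62^256 × 62^64 × 62^32 × 62^16 × 62^8 × 62^4 × 62^2 × 62^1 ≡ 14 × 10 × 74 × 24 × 14 × 10 × 58 × 74 × 60 × 62 (mod 86).
Accumulate the product:
14 × 10 = 140 ≡ 54
54 × 74 = 3996 ≡ 40
40 × 24 = 960 ≡ 14
14 × 14 = 196 ≡ 24
24 × 10 = 240 ≡ 68
68 × 58 = 3944 ≡ 74
74 × 74 = 5476 ≡ 58
58 × 60 = 3480 ≡ 40
40 × 62 = 2480 ≡ 72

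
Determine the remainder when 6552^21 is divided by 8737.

1922

6552^1 ≡ 6552 (mod 8737)
6552^2 ≡ 6552^2 = 42928704 ≡ 3823 (mod 8737)
6552^4 ≡ 3823^2 = 14615329 ≡ 7065 (mod 8737)
6552^8 ≡ 7065^2 = 49914225 ≡ 8481 (mod 8737)
6552^16 ≡ 8481^2 = 71927361 ≡ 4377 (mod 8737)
6552^21 = 6552^16 × 6552^4 × 6552^1 ≡ 4377 × 7065 × 6552 (mod 8737).
Accumulate the product:
4377 × 7065 = 30923505 ≡ 3262
3262 × 6552 = 21372624 ≡ 1922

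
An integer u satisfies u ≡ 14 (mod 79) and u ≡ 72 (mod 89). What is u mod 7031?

962

79⁻¹ mod 89: 79·80 ≡ 1 (mod 89), so 79⁻¹ ≡ 80.
u = 14 + 79·((72 − 14)·80 mod 89) = 14 + 79·12 = 962.
Check: 962 mod 79 = 14, 962 mod 89 = 72. ✓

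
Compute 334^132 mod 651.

295

132 in binary is 10000100, i.e. 132 = 128 + 4.
334^1 ≡ 334 (mod 651)
334^2 ≡ 334^2 = 111556 ≡ 235 (mod 651)
334^4 ≡ 235^2 = 55225 ≡ 541 (mod 651)
334^8 ≡ 541^2 = 292681 ≡ 382 (mod 651)
334^16 ≡ 382^2 = 145924 ≡ 100 (mod 651)
334^32 ≡ 100^2 = 10000 ≡ 235 (mod 651)
334^64 ≡ 235^2 = 55225 ≡ 541 (mod 651)
334^128 ≡ 541^2 = 292681 ≡ 382 (mod 651)
334^132 = 334^128 × 334^4 ≡ 382 × 541 (mod 651).
382 × 541 = 206662 ≡ 295 (mod 651).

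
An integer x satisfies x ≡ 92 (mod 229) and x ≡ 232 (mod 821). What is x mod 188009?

229⁻¹ mod 821: 229*484 ≡ 1 (mod 821), so 229⁻¹ ≡ 484.
x = 92 + 229*((232 − 92)*484 mod 821) = 92 + 229*438 = 100394.
Check: 100394 mod 229 = 92, 100394 mod 821 = 232. ✓

100394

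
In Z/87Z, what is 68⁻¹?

87 = 1*68 + 19
68 = 3*19 + 11
19 = 1*11 + 8
11 = 1*8 + 3
8 = 2*3 + 2
3 = 1*2 + 1
2 = 2*1 + 0
gcd(68, 87) = 1, so the inverse exists.
Bézout: 1 = −25*87 + 32*68.
So 68⁻¹ ≡ 32 (mod 87).

32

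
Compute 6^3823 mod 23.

12

By square-and-multiply:
6^1 ≡ 6 (mod 23)
6^2 ≡ 6^2 = 36 ≡ 13 (mod 23)
6^4 ≡ 13^2 = 169 ≡ 8 (mod 23)
6^8 ≡ 8^2 = 64 ≡ 18 (mod 23)
6^16 ≡ 18^2 = 324 ≡ 2 (mod 23)
6^32 ≡ 2^2 = 4 (mod 23)
6^64 ≡ 4^2 = 16 (mod 23)
6^128 ≡ 16^2 = 256 ≡ 3 (mod 23)
6^256 ≡ 3^2 = 9 (mod 23)
6^512 ≡ 9^2 = 81 ≡ 12 (mod 23)
6^1024 ≡ 12^2 = 144 ≡ 6 (mod 23)
6^2048 ≡ 6^2 = 36 ≡ 13 (mod 23)
6^3823 = 6^2048 · 6^1024 · 6^512 · 6^128 · 6^64 · 6^32 · 6^8 · 6^4 · 6^2 · 6^1 ≡ 13 · 6 · 12 · 3 · 16 · 4 · 18 · 8 · 13 · 6 (mod 23).
Accumulate the product:
13 · 6 = 78 ≡ 9
9 · 12 = 108 ≡ 16
16 · 3 = 48 ≡ 2
2 · 16 = 32 ≡ 9
9 · 4 = 36 ≡ 13
13 · 18 = 234 ≡ 4
4 · 8 = 32 ≡ 9
9 · 13 = 117 ≡ 2
2 · 6 = 12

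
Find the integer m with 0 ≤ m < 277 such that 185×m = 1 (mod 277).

277 = 1·185 + 92
185 = 2·92 + 1
92 = 92·1 + 0
gcd(185, 277) = 1, so the inverse exists.
Bézout: 1 = −2·277 + 3·185.
So 185⁻¹ ≡ 3 (mod 277).

3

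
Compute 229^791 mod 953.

791 in binary is 1100010111, i.e. 791 = 512 + 256 + 16 + 4 + 2 + 1.
229^1 ≡ 229 (mod 953)
229^2 ≡ 229^2 = 52441 ≡ 26 (mod 953)
229^4 ≡ 26^2 = 676 (mod 953)
229^8 ≡ 676^2 = 456976 ≡ 489 (mod 953)
229^16 ≡ 489^2 = 239121 ≡ 871 (mod 953)
229^32 ≡ 871^2 = 758641 ≡ 53 (mod 953)
229^64 ≡ 53^2 = 2809 ≡ 903 (mod 953)
229^128 ≡ 903^2 = 815409 ≡ 594 (mod 953)
229^256 ≡ 594^2 = 352836 ≡ 226 (mod 953)
229^512 ≡ 226^2 = 51076 ≡ 567 (mod 953)
229^791 = 229^512 · 229^256 · 229^16 · 229^4 · 229^2 · 229^1 ≡ 567 · 226 · 871 · 676 · 26 · 229 (mod 953).
Accumulate the product:
567 · 226 = 128142 ≡ 440
440 · 871 = 383240 ≡ 134
134 · 676 = 90584 ≡ 49
49 · 26 = 1274 ≡ 321
321 · 229 = 73509 ≡ 128

128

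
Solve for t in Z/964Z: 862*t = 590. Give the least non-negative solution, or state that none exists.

gcd(862, 964) = 2, and 2 | 590, so solutions exist.
Divide through by 2: 431*t = 295 (mod 482).
431⁻¹ ≡ 189 (mod 482).
t ≡ 189*295 ≡ 325 (mod 482).
The smallest non-negative solution is t = 325.

325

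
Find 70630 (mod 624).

70630 = 113·624 + 118, so 70630 ≡ 118 (mod 624).

118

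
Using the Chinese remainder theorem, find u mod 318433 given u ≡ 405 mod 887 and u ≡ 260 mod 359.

887⁻¹ mod 359: 887*17 ≡ 1 (mod 359), so 887⁻¹ ≡ 17.
u = 405 + 887*((260 − 405)*17 mod 359) = 405 + 887*48 = 42981.

42981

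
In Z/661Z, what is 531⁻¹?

361

Run the extended Euclidean algorithm:
661 = 1*531 + 130
531 = 4*130 + 11
130 = 11*11 + 9
11 = 1*9 + 2
9 = 4*2 + 1
2 = 2*1 + 0
gcd(531, 661) = 1, so the inverse exists.
Back-substitute for 1:
1 = 1*9 − 4*2
  = −4*11 + 5*9
  = 5*130 − 59*11
  = −59*531 + 241*130
  = 241*661 − 300*531
So 531⁻¹ ≡ −300 ≡ 361 (mod 661).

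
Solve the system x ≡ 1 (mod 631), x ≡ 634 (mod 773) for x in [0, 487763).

426557

631⁻¹ mod 773: 631×724 ≡ 1 (mod 773), so 631⁻¹ ≡ 724.
x = 1 + 631×((634 − 1)×724 mod 773) = 1 + 631×676 = 426557.
Check: 426557 mod 631 = 1, 426557 mod 773 = 634. ✓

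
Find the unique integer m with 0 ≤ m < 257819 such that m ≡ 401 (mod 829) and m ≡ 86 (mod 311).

829⁻¹ mod 311: 829*308 ≡ 1 (mod 311), so 829⁻¹ ≡ 308.
m = 401 + 829*((86 − 401)*308 mod 311) = 401 + 829*12 = 10349.

10349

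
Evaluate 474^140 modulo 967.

Using repeated squaring:
140 in binary is 10001100, i.e. 140 = 128 + 8 + 4.
474^1 ≡ 474 (mod 967)
474^2 ≡ 474^2 = 224676 ≡ 332 (mod 967)
474^4 ≡ 332^2 = 110224 ≡ 953 (mod 967)
474^8 ≡ 953^2 = 908209 ≡ 196 (mod 967)
474^16 ≡ 196^2 = 38416 ≡ 703 (mod 967)
474^32 ≡ 703^2 = 494209 ≡ 72 (mod 967)
474^64 ≡ 72^2 = 5184 ≡ 349 (mod 967)
474^128 ≡ 349^2 = 121801 ≡ 926 (mod 967)
474^140 = 474^128 × 474^8 × 474^4 ≡ 926 × 196 × 953 (mod 967).
Accumulate the product:
926 × 196 = 181496 ≡ 667
667 × 953 = 635651 ≡ 332

332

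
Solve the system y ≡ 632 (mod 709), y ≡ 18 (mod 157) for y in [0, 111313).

709⁻¹ mod 157: 709·126 ≡ 1 (mod 157), so 709⁻¹ ≡ 126.
y = 632 + 709·((18 − 632)·126 mod 157) = 632 + 709·37 = 26865.

26865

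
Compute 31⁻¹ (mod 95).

Run the extended Euclidean algorithm:
95 = 3*31 + 2
31 = 15*2 + 1
2 = 2*1 + 0
gcd(31, 95) = 1, so the inverse exists.
Bézout: 1 = −15*95 + 46*31.
So 31⁻¹ ≡ 46 (mod 95).

46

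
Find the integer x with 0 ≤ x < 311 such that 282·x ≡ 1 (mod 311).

Run the extended Euclidean algorithm:
311 = 1*282 + 29
282 = 9*29 + 21
29 = 1*21 + 8
21 = 2*8 + 5
8 = 1*5 + 3
5 = 1*3 + 2
3 = 1*2 + 1
2 = 2*1 + 0
gcd(282, 311) = 1, so the inverse exists.
Back-substitute for 1:
1 = 1*3 − 1*2
  = −1*5 + 2*3
  = 2*8 − 3*5
  = −3*21 + 8*8
  = 8*29 − 11*21
  = −11*282 + 107*29
  = 107*311 − 118*282
So 282⁻¹ ≡ −118 ≡ 193 (mod 311).

193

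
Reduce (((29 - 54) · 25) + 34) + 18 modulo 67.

29 - 54 = -25 ≡ 42 (mod 67)
42 · 25 = 1050 ≡ 45 (mod 67)
45 + 34 = 79 ≡ 12 (mod 67)
12 + 18 = 30

30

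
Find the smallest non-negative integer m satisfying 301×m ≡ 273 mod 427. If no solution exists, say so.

gcd(301, 427) = 7, and 7 | 273, so solutions exist.
Divide through by 7: 43×m mod 61 = 39.
43⁻¹ ≡ 44 (mod 61).
m ≡ 44×39 ≡ 8 (mod 61).
The smallest non-negative solution is m = 8.

8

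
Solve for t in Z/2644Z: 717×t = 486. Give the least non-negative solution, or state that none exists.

gcd(717, 2644) = 1, so a unique solution mod 2644 exists.
717⁻¹ ≡ 2585 (mod 2644).
t ≡ 2585×486 ≡ 410 (mod 2644).

410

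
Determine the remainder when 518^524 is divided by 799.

424

By square-and-multiply:
524 in binary is 1000001100, i.e. 524 = 512 + 8 + 4.
518^1 ≡ 518 (mod 799)
518^2 ≡ 518^2 = 268324 ≡ 659 (mod 799)
518^4 ≡ 659^2 = 434281 ≡ 424 (mod 799)
518^8 ≡ 424^2 = 179776 ≡ 1 (mod 799)
518^16 ≡ 1^2 = 1 (mod 799)
518^32 ≡ 1^2 = 1 (mod 799)
518^64 ≡ 1^2 = 1 (mod 799)
518^128 ≡ 1^2 = 1 (mod 799)
518^256 ≡ 1^2 = 1 (mod 799)
518^512 ≡ 1^2 = 1 (mod 799)
518^524 = 518^512 × 518^8 × 518^4 ≡ 1 × 1 × 424 (mod 799).
Accumulate the product:
1 × 1 = 1
1 × 424 = 424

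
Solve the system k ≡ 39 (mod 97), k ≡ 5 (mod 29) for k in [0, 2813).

97⁻¹ mod 29: 97·3 ≡ 1 (mod 29), so 97⁻¹ ≡ 3.
k = 39 + 97·((5 − 39)·3 mod 29) = 39 + 97·14 = 1397.
Check: 1397 mod 97 = 39, 1397 mod 29 = 5. ✓

1397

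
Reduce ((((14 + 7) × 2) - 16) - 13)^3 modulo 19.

12

14 + 7 = 21 ≡ 2 (mod 19)
2 × 2 = 4
4 - 16 = -12 ≡ 7 (mod 19)
7 - 13 = -6 ≡ 13 (mod 19)
(13)^3 ≡ 12 (mod 19)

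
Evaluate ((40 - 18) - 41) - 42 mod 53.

40 - 18 = 22
22 - 41 = -19 ≡ 34 (mod 53)
34 - 42 = -8 ≡ 45 (mod 53)

45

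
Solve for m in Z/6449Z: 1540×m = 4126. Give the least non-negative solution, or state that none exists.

gcd(1540, 6449) = 1, so a unique solution mod 6449 exists.
1540⁻¹ ≡ 4820 (mod 6449).
m ≡ 4820×4126 ≡ 5053 (mod 6449).

5053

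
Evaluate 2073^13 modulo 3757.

84

Using repeated squaring:
2073^1 ≡ 2073 (mod 3757)
2073^2 ≡ 2073^2 = 4297329 ≡ 3078 (mod 3757)
2073^4 ≡ 3078^2 = 9474084 ≡ 2687 (mod 3757)
2073^8 ≡ 2687^2 = 7219969 ≡ 2772 (mod 3757)
2073^13 = 2073^8 * 2073^4 * 2073^1 ≡ 2772 * 2687 * 2073 (mod 3757).
Accumulate the product:
2772 * 2687 = 7448364 ≡ 1990
1990 * 2073 = 4125270 ≡ 84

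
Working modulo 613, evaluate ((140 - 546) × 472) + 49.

286

140 - 546 = -406 ≡ 207 (mod 613)
207 × 472 = 97704 ≡ 237 (mod 613)
237 + 49 = 286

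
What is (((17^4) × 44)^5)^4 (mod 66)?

(17)^4 ≡ 31 (mod 66)
31 × 44 = 1364 ≡ 44 (mod 66)
(44)^5 ≡ 44 (mod 66)
(44)^4 ≡ 22 (mod 66)

22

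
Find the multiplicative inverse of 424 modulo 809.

809 = 1*424 + 385
424 = 1*385 + 39
385 = 9*39 + 34
39 = 1*34 + 5
34 = 6*5 + 4
5 = 1*4 + 1
4 = 4*1 + 0
gcd(424, 809) = 1, so the inverse exists.
Bézout: 1 = −87*809 + 166*424.
So 424⁻¹ ≡ 166 (mod 809).

166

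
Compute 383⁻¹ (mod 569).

569 = 1*383 + 186
383 = 2*186 + 11
186 = 16*11 + 10
11 = 1*10 + 1
10 = 10*1 + 0
gcd(383, 569) = 1, so the inverse exists.
Back-substitute for 1:
1 = 1*11 − 1*10
  = −1*186 + 17*11
  = 17*383 − 35*186
  = −35*569 + 52*383
So 383⁻¹ ≡ 52 (mod 569).

52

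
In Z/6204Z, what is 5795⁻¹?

6204 = 1*5795 + 409
5795 = 14*409 + 69
409 = 5*69 + 64
69 = 1*64 + 5
64 = 12*5 + 4
5 = 1*4 + 1
4 = 4*1 + 0
gcd(5795, 6204) = 1, so the inverse exists.
Bézout: 1 = −1176*6204 + 1259*5795.
So 5795⁻¹ ≡ 1259 (mod 6204).

1259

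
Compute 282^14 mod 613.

322

Compute successive squares:
14 in binary is 1110, i.e. 14 = 8 + 4 + 2.
282^1 ≡ 282 (mod 613)
282^2 ≡ 282^2 = 79524 ≡ 447 (mod 613)
282^4 ≡ 447^2 = 199809 ≡ 584 (mod 613)
282^8 ≡ 584^2 = 341056 ≡ 228 (mod 613)
282^14 = 282^8 × 282^4 × 282^2 ≡ 228 × 584 × 447 (mod 613).
Accumulate the product:
228 × 584 = 133152 ≡ 131
131 × 447 = 58557 ≡ 322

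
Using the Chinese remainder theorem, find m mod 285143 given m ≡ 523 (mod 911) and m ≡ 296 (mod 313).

911⁻¹ mod 313: 911×190 ≡ 1 (mod 313), so 911⁻¹ ≡ 190.
m = 523 + 911×((296 − 523)×190 mod 313) = 523 + 911×64 = 58827.
Check: 58827 mod 911 = 523, 58827 mod 313 = 296. ✓

58827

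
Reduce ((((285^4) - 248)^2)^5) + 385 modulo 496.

162

(285)^4 ≡ 273 (mod 496)
273 - 248 = 25
(25)^2 ≡ 129 (mod 496)
(129)^5 ≡ 273 (mod 496)
273 + 385 = 658 ≡ 162 (mod 496)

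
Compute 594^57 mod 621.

513

594^1 ≡ 594 (mod 621)
594^2 ≡ 594^2 = 352836 ≡ 108 (mod 621)
594^4 ≡ 108^2 = 11664 ≡ 486 (mod 621)
594^8 ≡ 486^2 = 236196 ≡ 216 (mod 621)
594^16 ≡ 216^2 = 46656 ≡ 81 (mod 621)
594^32 ≡ 81^2 = 6561 ≡ 351 (mod 621)
594^57 = 594^32 * 594^16 * 594^8 * 594^1 ≡ 351 * 81 * 216 * 594 (mod 621).
Accumulate the product:
351 * 81 = 28431 ≡ 486
486 * 216 = 104976 ≡ 27
27 * 594 = 16038 ≡ 513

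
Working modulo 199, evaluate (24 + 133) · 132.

24 + 133 = 157
157 · 132 = 20724 ≡ 28 (mod 199)

28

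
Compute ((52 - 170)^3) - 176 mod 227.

52 - 170 = -118 ≡ 109 (mod 227)
(109)^3 ≡ 221 (mod 227)
221 - 176 = 45

45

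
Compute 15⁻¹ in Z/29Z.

By the extended Euclidean algorithm:
29 = 1*15 + 14
15 = 1*14 + 1
14 = 14*1 + 0
gcd(15, 29) = 1, so the inverse exists.
Bézout: 1 = −1*29 + 2*15.
So 15⁻¹ ≡ 2 (mod 29).

2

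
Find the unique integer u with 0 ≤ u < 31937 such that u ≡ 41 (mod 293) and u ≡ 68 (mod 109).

30806

293⁻¹ mod 109: 293*16 ≡ 1 (mod 109), so 293⁻¹ ≡ 16.
u = 41 + 293*((68 − 41)*16 mod 109) = 41 + 293*105 = 30806.
Check: 30806 mod 293 = 41, 30806 mod 109 = 68. ✓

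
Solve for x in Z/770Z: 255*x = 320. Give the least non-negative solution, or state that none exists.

116

gcd(255, 770) = 5, and 5 | 320, so solutions exist.
Divide through by 5: 51*x ≡ 64 mod 154.
51⁻¹ ≡ 151 (mod 154).
x ≡ 151*64 ≡ 116 (mod 154).
The smallest non-negative solution is x = 116.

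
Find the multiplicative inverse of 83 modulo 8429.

Run the extended Euclidean algorithm:
8429 = 101*83 + 46
83 = 1*46 + 37
46 = 1*37 + 9
37 = 4*9 + 1
9 = 9*1 + 0
gcd(83, 8429) = 1, so the inverse exists.
Back-substitute for 1:
1 = 1*37 − 4*9
  = −4*46 + 5*37
  = 5*83 − 9*46
  = −9*8429 + 914*83
So 83⁻¹ ≡ 914 (mod 8429).

914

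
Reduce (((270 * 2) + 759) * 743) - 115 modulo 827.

270 * 2 = 540
540 + 759 = 1299 ≡ 472 (mod 827)
472 * 743 = 350696 ≡ 48 (mod 827)
48 - 115 = -67 ≡ 760 (mod 827)

760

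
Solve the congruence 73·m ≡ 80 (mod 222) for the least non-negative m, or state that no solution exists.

68

gcd(73, 222) = 1, so a unique solution mod 222 exists.
73⁻¹ ≡ 73 (mod 222).
m ≡ 73·80 ≡ 68 (mod 222).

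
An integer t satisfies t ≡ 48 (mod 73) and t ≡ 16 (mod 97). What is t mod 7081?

4866

73⁻¹ mod 97: 73*4 ≡ 1 (mod 97), so 73⁻¹ ≡ 4.
t = 48 + 73*((16 − 48)*4 mod 97) = 48 + 73*66 = 4866.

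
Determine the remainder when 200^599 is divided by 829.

200^1 ≡ 200 (mod 829)
200^2 ≡ 200^2 = 40000 ≡ 208 (mod 829)
200^4 ≡ 208^2 = 43264 ≡ 156 (mod 829)
200^8 ≡ 156^2 = 24336 ≡ 295 (mod 829)
200^16 ≡ 295^2 = 87025 ≡ 809 (mod 829)
200^32 ≡ 809^2 = 654481 ≡ 400 (mod 829)
200^64 ≡ 400^2 = 160000 ≡ 3 (mod 829)
200^128 ≡ 3^2 = 9 (mod 829)
200^256 ≡ 9^2 = 81 (mod 829)
200^512 ≡ 81^2 = 6561 ≡ 758 (mod 829)
200^599 = 200^512 · 200^64 · 200^16 · 200^4 · 200^2 · 200^1 ≡ 758 · 3 · 809 · 156 · 208 · 200 (mod 829).
Accumulate the product:
758 · 3 = 2274 ≡ 616
616 · 809 = 498344 ≡ 115
115 · 156 = 17940 ≡ 531
531 · 208 = 110448 ≡ 191
191 · 200 = 38200 ≡ 66

66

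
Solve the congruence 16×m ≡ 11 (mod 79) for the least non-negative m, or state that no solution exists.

gcd(16, 79) = 1, so a unique solution mod 79 exists.
16⁻¹ ≡ 5 (mod 79).
m ≡ 5×11 ≡ 55 (mod 79).

55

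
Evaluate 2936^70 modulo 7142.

3572

Using repeated squaring:
70 in binary is 1000110, i.e. 70 = 64 + 4 + 2.
2936^1 ≡ 2936 (mod 7142)
2936^2 ≡ 2936^2 = 8620096 ≡ 6844 (mod 7142)
2936^4 ≡ 6844^2 = 46840336 ≡ 3100 (mod 7142)
2936^8 ≡ 3100^2 = 9610000 ≡ 4010 (mod 7142)
2936^16 ≡ 4010^2 = 16080100 ≡ 3458 (mod 7142)
2936^32 ≡ 3458^2 = 11957764 ≡ 2056 (mod 7142)
2936^64 ≡ 2056^2 = 4227136 ≡ 6214 (mod 7142)
2936^70 = 2936^64 · 2936^4 · 2936^2 ≡ 6214 · 3100 · 6844 (mod 7142).
Accumulate the product:
6214 · 3100 = 19263400 ≡ 1426
1426 · 6844 = 9759544 ≡ 3572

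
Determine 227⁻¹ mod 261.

23

Apply the Euclidean algorithm and back-substitute:
261 = 1·227 + 34
227 = 6·34 + 23
34 = 1·23 + 11
23 = 2·11 + 1
11 = 11·1 + 0
gcd(227, 261) = 1, so the inverse exists.
Bézout: 1 = −20·261 + 23·227.
So 227⁻¹ ≡ 23 (mod 261).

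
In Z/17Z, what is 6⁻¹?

3

Apply the Euclidean algorithm and back-substitute:
17 = 2·6 + 5
6 = 1·5 + 1
5 = 5·1 + 0
gcd(6, 17) = 1, so the inverse exists.
Back-substitute for 1:
1 = 1·6 − 1·5
  = −1·17 + 3·6
So 6⁻¹ ≡ 3 (mod 17).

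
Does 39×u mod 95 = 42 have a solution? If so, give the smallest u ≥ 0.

gcd(39, 95) = 1, so a unique solution mod 95 exists.
39⁻¹ ≡ 39 (mod 95).
u ≡ 39×42 ≡ 23 (mod 95).

23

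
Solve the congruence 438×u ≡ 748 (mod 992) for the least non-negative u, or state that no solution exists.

466

gcd(438, 992) = 2, and 2 | 748, so solutions exist.
Divide through by 2: 219×u ≡ 374 mod 496.
219⁻¹ ≡ 419 (mod 496).
u ≡ 419×374 ≡ 466 (mod 496).
The smallest non-negative solution is u = 466.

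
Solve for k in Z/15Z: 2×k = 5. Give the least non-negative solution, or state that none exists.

10

gcd(2, 15) = 1, so a unique solution mod 15 exists.
2⁻¹ ≡ 8 (mod 15).
k ≡ 8×5 ≡ 10 (mod 15).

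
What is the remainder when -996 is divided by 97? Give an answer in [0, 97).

71

-996 = -11*97 + 71, so -996 ≡ 71 (mod 97).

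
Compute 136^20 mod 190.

66

20 in binary is 10100, i.e. 20 = 16 + 4.
136^1 ≡ 136 (mod 190)
136^2 ≡ 136^2 = 18496 ≡ 66 (mod 190)
136^4 ≡ 66^2 = 4356 ≡ 176 (mod 190)
136^8 ≡ 176^2 = 30976 ≡ 6 (mod 190)
136^16 ≡ 6^2 = 36 (mod 190)
136^20 = 136^16 × 136^4 ≡ 36 × 176 (mod 190).
36 × 176 = 6336 ≡ 66 (mod 190).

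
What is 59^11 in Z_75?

59^1 ≡ 59 (mod 75)
59^2 ≡ 59^2 = 3481 ≡ 31 (mod 75)
59^4 ≡ 31^2 = 961 ≡ 61 (mod 75)
59^8 ≡ 61^2 = 3721 ≡ 46 (mod 75)
59^11 = 59^8 * 59^2 * 59^1 ≡ 46 * 31 * 59 (mod 75).
Accumulate the product:
46 * 31 = 1426 ≡ 1
1 * 59 = 59

59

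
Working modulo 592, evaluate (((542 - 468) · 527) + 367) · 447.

139

542 - 468 = 74
74 · 527 = 38998 ≡ 518 (mod 592)
518 + 367 = 885 ≡ 293 (mod 592)
293 · 447 = 130971 ≡ 139 (mod 592)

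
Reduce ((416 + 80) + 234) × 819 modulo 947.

416 + 80 = 496
496 + 234 = 730
730 × 819 = 597870 ≡ 313 (mod 947)

313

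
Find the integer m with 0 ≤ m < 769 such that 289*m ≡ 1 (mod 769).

463

769 = 2·289 + 191
289 = 1·191 + 98
191 = 1·98 + 93
98 = 1·93 + 5
93 = 18·5 + 3
5 = 1·3 + 2
3 = 1·2 + 1
2 = 2·1 + 0
gcd(289, 769) = 1, so the inverse exists.
Bézout: 1 = 115·769 − 306·289.
So 289⁻¹ ≡ −306 ≡ 463 (mod 769).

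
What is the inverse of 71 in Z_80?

71

80 = 1*71 + 9
71 = 7*9 + 8
9 = 1*8 + 1
8 = 8*1 + 0
gcd(71, 80) = 1, so the inverse exists.
Bézout: 1 = 8*80 − 9*71.
So 71⁻¹ ≡ −9 ≡ 71 (mod 80).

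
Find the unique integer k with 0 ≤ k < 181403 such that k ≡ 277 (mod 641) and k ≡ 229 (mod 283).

14379

641⁻¹ mod 283: 641×200 ≡ 1 (mod 283), so 641⁻¹ ≡ 200.
k = 277 + 641×((229 − 277)×200 mod 283) = 277 + 641×22 = 14379.
Check: 14379 mod 641 = 277, 14379 mod 283 = 229. ✓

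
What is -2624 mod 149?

58

-2624 = -18*149 + 58, so -2624 ≡ 58 (mod 149).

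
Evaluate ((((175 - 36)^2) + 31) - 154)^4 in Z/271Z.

175 - 36 = 139
(139)^2 ≡ 80 (mod 271)
80 + 31 = 111
111 - 154 = -43 ≡ 228 (mod 271)
(228)^4 ≡ 136 (mod 271)

136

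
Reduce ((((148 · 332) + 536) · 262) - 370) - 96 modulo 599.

148 · 332 = 49136 ≡ 18 (mod 599)
18 + 536 = 554
554 · 262 = 145148 ≡ 190 (mod 599)
190 - 370 = -180 ≡ 419 (mod 599)
419 - 96 = 323

323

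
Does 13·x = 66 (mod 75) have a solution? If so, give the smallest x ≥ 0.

gcd(13, 75) = 1, so a unique solution mod 75 exists.
13⁻¹ ≡ 52 (mod 75).
x ≡ 52·66 ≡ 57 (mod 75).

57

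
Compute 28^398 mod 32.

Compute successive squares:
398 in binary is 110001110, i.e. 398 = 256 + 128 + 8 + 4 + 2.
28^1 ≡ 28 (mod 32)
28^2 ≡ 28^2 = 784 ≡ 16 (mod 32)
28^4 ≡ 16^2 = 256 ≡ 0 (mod 32)
28^8 ≡ 0^2 = 0 (mod 32)
28^16 ≡ 0^2 = 0 (mod 32)
28^32 ≡ 0^2 = 0 (mod 32)
28^64 ≡ 0^2 = 0 (mod 32)
28^128 ≡ 0^2 = 0 (mod 32)
28^256 ≡ 0^2 = 0 (mod 32)
28^398 = 28^256 · 28^128 · 28^8 · 28^4 · 28^2 ≡ 0 · 0 · 0 · 0 · 16 (mod 32).
Accumulate the product:
0 · 0 = 0
0 · 0 = 0
0 · 0 = 0
0 · 16 = 0

0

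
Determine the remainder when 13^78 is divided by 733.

515

78 in binary is 1001110, i.e. 78 = 64 + 8 + 4 + 2.
13^1 ≡ 13 (mod 733)
13^2 ≡ 13^2 = 169 (mod 733)
13^4 ≡ 169^2 = 28561 ≡ 707 (mod 733)
13^8 ≡ 707^2 = 499849 ≡ 676 (mod 733)
13^16 ≡ 676^2 = 456976 ≡ 317 (mod 733)
13^32 ≡ 317^2 = 100489 ≡ 68 (mod 733)
13^64 ≡ 68^2 = 4624 ≡ 226 (mod 733)
13^78 = 13^64 * 13^8 * 13^4 * 13^2 ≡ 226 * 676 * 707 * 169 (mod 733).
Accumulate the product:
226 * 676 = 152776 ≡ 312
312 * 707 = 220584 ≡ 684
684 * 169 = 115596 ≡ 515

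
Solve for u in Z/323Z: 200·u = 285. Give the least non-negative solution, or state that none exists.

gcd(200, 323) = 1, so a unique solution mod 323 exists.
200⁻¹ ≡ 21 (mod 323).
u ≡ 21·285 ≡ 171 (mod 323).

171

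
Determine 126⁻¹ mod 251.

2

251 = 1*126 + 125
126 = 1*125 + 1
125 = 125*1 + 0
gcd(126, 251) = 1, so the inverse exists.
Bézout: 1 = −1*251 + 2*126.
So 126⁻¹ ≡ 2 (mod 251).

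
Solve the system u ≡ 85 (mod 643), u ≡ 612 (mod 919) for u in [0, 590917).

643⁻¹ mod 919: 643*303 ≡ 1 (mod 919), so 643⁻¹ ≡ 303.
u = 85 + 643*((612 − 85)*303 mod 919) = 85 + 643*694 = 446327.

446327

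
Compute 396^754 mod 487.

By square-and-multiply:
754 in binary is 1011110010, i.e. 754 = 512 + 128 + 64 + 32 + 16 + 2.
396^1 ≡ 396 (mod 487)
396^2 ≡ 396^2 = 156816 ≡ 2 (mod 487)
396^4 ≡ 2^2 = 4 (mod 487)
396^8 ≡ 4^2 = 16 (mod 487)
396^16 ≡ 16^2 = 256 (mod 487)
396^32 ≡ 256^2 = 65536 ≡ 278 (mod 487)
396^64 ≡ 278^2 = 77284 ≡ 338 (mod 487)
396^128 ≡ 338^2 = 114244 ≡ 286 (mod 487)
396^256 ≡ 286^2 = 81796 ≡ 467 (mod 487)
396^512 ≡ 467^2 = 218089 ≡ 400 (mod 487)
396^754 = 396^512 * 396^128 * 396^64 * 396^32 * 396^16 * 396^2 ≡ 400 * 286 * 338 * 278 * 256 * 2 (mod 487).
Accumulate the product:
400 * 286 = 114400 ≡ 442
442 * 338 = 149396 ≡ 374
374 * 278 = 103972 ≡ 241
241 * 256 = 61696 ≡ 334
334 * 2 = 668 ≡ 181

181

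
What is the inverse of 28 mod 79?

48

By the extended Euclidean algorithm:
79 = 2·28 + 23
28 = 1·23 + 5
23 = 4·5 + 3
5 = 1·3 + 2
3 = 1·2 + 1
2 = 2·1 + 0
gcd(28, 79) = 1, so the inverse exists.
Back-substitute for 1:
1 = 1·3 − 1·2
  = −1·5 + 2·3
  = 2·23 − 9·5
  = −9·28 + 11·23
  = 11·79 − 31·28
So 28⁻¹ ≡ −31 ≡ 48 (mod 79).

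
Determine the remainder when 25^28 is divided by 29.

1

28 in binary is 11100, i.e. 28 = 16 + 8 + 4.
25^1 ≡ 25 (mod 29)
25^2 ≡ 25^2 = 625 ≡ 16 (mod 29)
25^4 ≡ 16^2 = 256 ≡ 24 (mod 29)
25^8 ≡ 24^2 = 576 ≡ 25 (mod 29)
25^16 ≡ 25^2 = 625 ≡ 16 (mod 29)
25^28 = 25^16 · 25^8 · 25^4 ≡ 16 · 25 · 24 (mod 29).
Accumulate the product:
16 · 25 = 400 ≡ 23
23 · 24 = 552 ≡ 1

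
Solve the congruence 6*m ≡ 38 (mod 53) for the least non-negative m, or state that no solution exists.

gcd(6, 53) = 1, so a unique solution mod 53 exists.
6⁻¹ ≡ 9 (mod 53).
m ≡ 9*38 ≡ 24 (mod 53).

24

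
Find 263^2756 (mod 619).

Using repeated squaring:
2756 in binary is 101011000100, i.e. 2756 = 2048 + 512 + 128 + 64 + 4.
263^1 ≡ 263 (mod 619)
263^2 ≡ 263^2 = 69169 ≡ 460 (mod 619)
263^4 ≡ 460^2 = 211600 ≡ 521 (mod 619)
263^8 ≡ 521^2 = 271441 ≡ 319 (mod 619)
263^16 ≡ 319^2 = 101761 ≡ 245 (mod 619)
263^32 ≡ 245^2 = 60025 ≡ 601 (mod 619)
263^64 ≡ 601^2 = 361201 ≡ 324 (mod 619)
263^128 ≡ 324^2 = 104976 ≡ 365 (mod 619)
263^256 ≡ 365^2 = 133225 ≡ 140 (mod 619)
263^512 ≡ 140^2 = 19600 ≡ 411 (mod 619)
263^1024 ≡ 411^2 = 168921 ≡ 553 (mod 619)
263^2048 ≡ 553^2 = 305809 ≡ 23 (mod 619)
263^2756 = 263^2048 · 263^512 · 263^128 · 263^64 · 263^4 ≡ 23 · 411 · 365 · 324 · 521 (mod 619).
Accumulate the product:
23 · 411 = 9453 ≡ 168
168 · 365 = 61320 ≡ 39
39 · 324 = 12636 ≡ 256
256 · 521 = 133376 ≡ 291

291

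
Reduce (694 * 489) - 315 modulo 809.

694 * 489 = 339366 ≡ 395 (mod 809)
395 - 315 = 80

80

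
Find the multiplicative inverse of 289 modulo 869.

Run the extended Euclidean algorithm:
869 = 3*289 + 2
289 = 144*2 + 1
2 = 2*1 + 0
gcd(289, 869) = 1, so the inverse exists.
Back-substitute for 1:
1 = 1*289 − 144*2
  = −144*869 + 433*289
So 289⁻¹ ≡ 433 (mod 869).

433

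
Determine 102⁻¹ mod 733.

Apply the Euclidean algorithm and back-substitute:
733 = 7·102 + 19
102 = 5·19 + 7
19 = 2·7 + 5
7 = 1·5 + 2
5 = 2·2 + 1
2 = 2·1 + 0
gcd(102, 733) = 1, so the inverse exists.
Bézout: 1 = 43·733 − 309·102.
So 102⁻¹ ≡ −309 ≡ 424 (mod 733).

424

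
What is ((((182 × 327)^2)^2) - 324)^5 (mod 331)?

182 × 327 = 59514 ≡ 265 (mod 331)
(265)^2 ≡ 53 (mod 331)
(53)^2 ≡ 161 (mod 331)
161 - 324 = -163 ≡ 168 (mod 331)
(168)^5 ≡ 108 (mod 331)

108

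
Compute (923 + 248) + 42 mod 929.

284

923 + 248 = 1171 ≡ 242 (mod 929)
242 + 42 = 284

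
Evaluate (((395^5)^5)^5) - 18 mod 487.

(395)^5 ≡ 242 (mod 487)
(242)^5 ≡ 312 (mod 487)
(312)^5 ≡ 49 (mod 487)
49 - 18 = 31

31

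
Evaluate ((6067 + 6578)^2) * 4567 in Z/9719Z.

4686

6067 + 6578 = 12645 ≡ 2926 (mod 9719)
(2926)^2 ≡ 8756 (mod 9719)
8756 * 4567 = 39988652 ≡ 4686 (mod 9719)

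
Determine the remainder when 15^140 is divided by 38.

17

Compute successive squares:
15^1 ≡ 15 (mod 38)
15^2 ≡ 15^2 = 225 ≡ 35 (mod 38)
15^4 ≡ 35^2 = 1225 ≡ 9 (mod 38)
15^8 ≡ 9^2 = 81 ≡ 5 (mod 38)
15^16 ≡ 5^2 = 25 (mod 38)
15^32 ≡ 25^2 = 625 ≡ 17 (mod 38)
15^64 ≡ 17^2 = 289 ≡ 23 (mod 38)
15^128 ≡ 23^2 = 529 ≡ 35 (mod 38)
15^140 = 15^128 · 15^8 · 15^4 ≡ 35 · 5 · 9 (mod 38).
Accumulate the product:
35 · 5 = 175 ≡ 23
23 · 9 = 207 ≡ 17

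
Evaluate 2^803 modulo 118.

90

2^1 ≡ 2 (mod 118)
2^2 ≡ 2^2 = 4 (mod 118)
2^4 ≡ 4^2 = 16 (mod 118)
2^8 ≡ 16^2 = 256 ≡ 20 (mod 118)
2^16 ≡ 20^2 = 400 ≡ 46 (mod 118)
2^32 ≡ 46^2 = 2116 ≡ 110 (mod 118)
2^64 ≡ 110^2 = 12100 ≡ 64 (mod 118)
2^128 ≡ 64^2 = 4096 ≡ 84 (mod 118)
2^256 ≡ 84^2 = 7056 ≡ 94 (mod 118)
2^512 ≡ 94^2 = 8836 ≡ 104 (mod 118)
2^803 = 2^512 × 2^256 × 2^32 × 2^2 × 2^1 ≡ 104 × 94 × 110 × 4 × 2 (mod 118).
Accumulate the product:
104 × 94 = 9776 ≡ 100
100 × 110 = 11000 ≡ 26
26 × 4 = 104
104 × 2 = 208 ≡ 90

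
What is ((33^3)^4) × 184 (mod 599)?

(33)^3 ≡ 596 (mod 599)
(596)^4 ≡ 81 (mod 599)
81 × 184 = 14904 ≡ 528 (mod 599)

528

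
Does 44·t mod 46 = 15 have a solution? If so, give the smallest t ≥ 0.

no solution

gcd(44, 46) = 2, and 2 does not divide 15.
So the congruence has no solution.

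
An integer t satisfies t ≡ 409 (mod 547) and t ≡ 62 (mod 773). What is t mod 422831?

547⁻¹ mod 773: 547*236 ≡ 1 (mod 773), so 547⁻¹ ≡ 236.
t = 409 + 547*((62 − 409)*236 mod 773) = 409 + 547*46 = 25571.
Check: 25571 mod 547 = 409, 25571 mod 773 = 62. ✓

25571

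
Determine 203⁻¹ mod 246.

By the extended Euclidean algorithm:
246 = 1×203 + 43
203 = 4×43 + 31
43 = 1×31 + 12
31 = 2×12 + 7
12 = 1×7 + 5
7 = 1×5 + 2
5 = 2×2 + 1
2 = 2×1 + 0
gcd(203, 246) = 1, so the inverse exists.
Bézout: 1 = 85×246 − 103×203.
So 203⁻¹ ≡ −103 ≡ 143 (mod 246).

143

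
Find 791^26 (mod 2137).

1689

By square-and-multiply:
26 in binary is 11010, i.e. 26 = 16 + 8 + 2.
791^1 ≡ 791 (mod 2137)
791^2 ≡ 791^2 = 625681 ≡ 1677 (mod 2137)
791^4 ≡ 1677^2 = 2812329 ≡ 37 (mod 2137)
791^8 ≡ 37^2 = 1369 (mod 2137)
791^16 ≡ 1369^2 = 1874161 ≡ 12 (mod 2137)
791^26 = 791^16 * 791^8 * 791^2 ≡ 12 * 1369 * 1677 (mod 2137).
Accumulate the product:
12 * 1369 = 16428 ≡ 1469
1469 * 1677 = 2463513 ≡ 1689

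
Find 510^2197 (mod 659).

By square-and-multiply:
2197 in binary is 100010010101, i.e. 2197 = 2048 + 128 + 16 + 4 + 1.
510^1 ≡ 510 (mod 659)
510^2 ≡ 510^2 = 260100 ≡ 454 (mod 659)
510^4 ≡ 454^2 = 206116 ≡ 508 (mod 659)
510^8 ≡ 508^2 = 258064 ≡ 395 (mod 659)
510^16 ≡ 395^2 = 156025 ≡ 501 (mod 659)
510^32 ≡ 501^2 = 251001 ≡ 581 (mod 659)
510^64 ≡ 581^2 = 337561 ≡ 153 (mod 659)
510^128 ≡ 153^2 = 23409 ≡ 344 (mod 659)
510^256 ≡ 344^2 = 118336 ≡ 375 (mod 659)
510^512 ≡ 375^2 = 140625 ≡ 258 (mod 659)
510^1024 ≡ 258^2 = 66564 ≡ 5 (mod 659)
510^2048 ≡ 5^2 = 25 (mod 659)
510^2197 = 510^2048 × 510^128 × 510^16 × 510^4 × 510^1 ≡ 25 × 344 × 501 × 508 × 510 (mod 659).
Accumulate the product:
25 × 344 = 8600 ≡ 33
33 × 501 = 16533 ≡ 58
58 × 508 = 29464 ≡ 468
468 × 510 = 238680 ≡ 122

122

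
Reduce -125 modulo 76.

-125 = -2·76 + 27, so -125 ≡ 27 (mod 76).

27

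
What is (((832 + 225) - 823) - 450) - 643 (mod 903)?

44

832 + 225 = 1057 ≡ 154 (mod 903)
154 - 823 = -669 ≡ 234 (mod 903)
234 - 450 = -216 ≡ 687 (mod 903)
687 - 643 = 44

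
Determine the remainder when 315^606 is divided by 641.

412

606 in binary is 1001011110, i.e. 606 = 512 + 64 + 16 + 8 + 4 + 2.
315^1 ≡ 315 (mod 641)
315^2 ≡ 315^2 = 99225 ≡ 511 (mod 641)
315^4 ≡ 511^2 = 261121 ≡ 234 (mod 641)
315^8 ≡ 234^2 = 54756 ≡ 271 (mod 641)
315^16 ≡ 271^2 = 73441 ≡ 367 (mod 641)
315^32 ≡ 367^2 = 134689 ≡ 79 (mod 641)
315^64 ≡ 79^2 = 6241 ≡ 472 (mod 641)
315^128 ≡ 472^2 = 222784 ≡ 357 (mod 641)
315^256 ≡ 357^2 = 127449 ≡ 531 (mod 641)
315^512 ≡ 531^2 = 281961 ≡ 562 (mod 641)
315^606 = 315^512 × 315^64 × 315^16 × 315^8 × 315^4 × 315^2 ≡ 562 × 472 × 367 × 271 × 234 × 511 (mod 641).
Accumulate the product:
562 × 472 = 265264 ≡ 531
531 × 367 = 194877 ≡ 13
13 × 271 = 3523 ≡ 318
318 × 234 = 74412 ≡ 56
56 × 511 = 28616 ≡ 412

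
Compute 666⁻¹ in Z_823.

325

Run the extended Euclidean algorithm:
823 = 1·666 + 157
666 = 4·157 + 38
157 = 4·38 + 5
38 = 7·5 + 3
5 = 1·3 + 2
3 = 1·2 + 1
2 = 2·1 + 0
gcd(666, 823) = 1, so the inverse exists.
Bézout: 1 = −263·823 + 325·666.
So 666⁻¹ ≡ 325 (mod 823).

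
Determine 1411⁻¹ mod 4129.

1469

4129 = 2·1411 + 1307
1411 = 1·1307 + 104
1307 = 12·104 + 59
104 = 1·59 + 45
59 = 1·45 + 14
45 = 3·14 + 3
14 = 4·3 + 2
3 = 1·2 + 1
2 = 2·1 + 0
gcd(1411, 4129) = 1, so the inverse exists.
Bézout: 1 = −502·4129 + 1469·1411.
So 1411⁻¹ ≡ 1469 (mod 4129).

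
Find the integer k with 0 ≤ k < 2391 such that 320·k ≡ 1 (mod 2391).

665

By the extended Euclidean algorithm:
2391 = 7×320 + 151
320 = 2×151 + 18
151 = 8×18 + 7
18 = 2×7 + 4
7 = 1×4 + 3
4 = 1×3 + 1
3 = 3×1 + 0
gcd(320, 2391) = 1, so the inverse exists.
Back-substitute for 1:
1 = 1×4 − 1×3
  = −1×7 + 2×4
  = 2×18 − 5×7
  = −5×151 + 42×18
  = 42×320 − 89×151
  = −89×2391 + 665×320
So 320⁻¹ ≡ 665 (mod 2391).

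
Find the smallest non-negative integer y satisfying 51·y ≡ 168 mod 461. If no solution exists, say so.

166

gcd(51, 461) = 1, so a unique solution mod 461 exists.
51⁻¹ ≡ 226 (mod 461).
y ≡ 226·168 ≡ 166 (mod 461).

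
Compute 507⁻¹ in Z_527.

79

527 = 1*507 + 20
507 = 25*20 + 7
20 = 2*7 + 6
7 = 1*6 + 1
6 = 6*1 + 0
gcd(507, 527) = 1, so the inverse exists.
Back-substitute for 1:
1 = 1*7 − 1*6
  = −1*20 + 3*7
  = 3*507 − 76*20
  = −76*527 + 79*507
So 507⁻¹ ≡ 79 (mod 527).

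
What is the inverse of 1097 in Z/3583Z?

Apply the Euclidean algorithm and back-substitute:
3583 = 3*1097 + 292
1097 = 3*292 + 221
292 = 1*221 + 71
221 = 3*71 + 8
71 = 8*8 + 7
8 = 1*7 + 1
7 = 7*1 + 0
gcd(1097, 3583) = 1, so the inverse exists.
Back-substitute for 1:
1 = 1*8 − 1*7
  = −1*71 + 9*8
  = 9*221 − 28*71
  = −28*292 + 37*221
  = 37*1097 − 139*292
  = −139*3583 + 454*1097
So 1097⁻¹ ≡ 454 (mod 3583).

454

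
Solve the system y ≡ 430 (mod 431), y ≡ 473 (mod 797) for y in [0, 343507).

196535

431⁻¹ mod 797: 431*233 ≡ 1 (mod 797), so 431⁻¹ ≡ 233.
y = 430 + 431*((473 − 430)*233 mod 797) = 430 + 431*455 = 196535.
Check: 196535 mod 431 = 430, 196535 mod 797 = 473. ✓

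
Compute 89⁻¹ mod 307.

Run the extended Euclidean algorithm:
307 = 3·89 + 40
89 = 2·40 + 9
40 = 4·9 + 4
9 = 2·4 + 1
4 = 4·1 + 0
gcd(89, 307) = 1, so the inverse exists.
Back-substitute for 1:
1 = 1·9 − 2·4
  = −2·40 + 9·9
  = 9·89 − 20·40
  = −20·307 + 69·89
So 89⁻¹ ≡ 69 (mod 307).

69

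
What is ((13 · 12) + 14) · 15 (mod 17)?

13 · 12 = 156 ≡ 3 (mod 17)
3 + 14 = 17 ≡ 0 (mod 17)
0 · 15 = 0

0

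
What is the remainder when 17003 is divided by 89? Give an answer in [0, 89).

17003 = 191×89 + 4, so 17003 ≡ 4 (mod 89).

4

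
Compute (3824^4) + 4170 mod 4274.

(3824)^4 ≡ 2374 (mod 4274)
2374 + 4170 = 6544 ≡ 2270 (mod 4274)

2270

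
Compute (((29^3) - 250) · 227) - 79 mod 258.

70

(29)^3 ≡ 137 (mod 258)
137 - 250 = -113 ≡ 145 (mod 258)
145 · 227 = 32915 ≡ 149 (mod 258)
149 - 79 = 70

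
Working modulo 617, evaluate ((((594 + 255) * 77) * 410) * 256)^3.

293

594 + 255 = 849 ≡ 232 (mod 617)
232 * 77 = 17864 ≡ 588 (mod 617)
588 * 410 = 241080 ≡ 450 (mod 617)
450 * 256 = 115200 ≡ 438 (mod 617)
(438)^3 ≡ 293 (mod 617)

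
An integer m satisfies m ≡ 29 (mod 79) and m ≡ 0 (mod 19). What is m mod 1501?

266

79⁻¹ mod 19: 79×13 ≡ 1 (mod 19), so 79⁻¹ ≡ 13.
m = 29 + 79×((0 − 29)×13 mod 19) = 29 + 79×3 = 266.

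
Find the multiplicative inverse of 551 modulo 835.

491

Run the extended Euclidean algorithm:
835 = 1×551 + 284
551 = 1×284 + 267
284 = 1×267 + 17
267 = 15×17 + 12
17 = 1×12 + 5
12 = 2×5 + 2
5 = 2×2 + 1
2 = 2×1 + 0
gcd(551, 835) = 1, so the inverse exists.
Back-substitute for 1:
1 = 1×5 − 2×2
  = −2×12 + 5×5
  = 5×17 − 7×12
  = −7×267 + 110×17
  = 110×284 − 117×267
  = −117×551 + 227×284
  = 227×835 − 344×551
So 551⁻¹ ≡ −344 ≡ 491 (mod 835).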